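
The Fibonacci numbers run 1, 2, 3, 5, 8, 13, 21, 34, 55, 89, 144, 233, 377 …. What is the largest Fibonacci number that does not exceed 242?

233

233 ≤ 242 < 377, so the largest Fibonacci number not exceeding 242 is 233.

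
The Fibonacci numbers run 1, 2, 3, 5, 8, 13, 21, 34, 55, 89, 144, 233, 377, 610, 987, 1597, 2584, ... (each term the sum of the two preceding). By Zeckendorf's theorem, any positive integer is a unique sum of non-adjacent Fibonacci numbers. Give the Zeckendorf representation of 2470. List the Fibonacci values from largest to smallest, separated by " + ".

1597 + 610 + 233 + 21 + 8 + 1

Greedy algorithm:
2470: greatest Fibonacci not exceeding it is 1597, leaving 873
873: greatest Fibonacci not exceeding it is 610, leaving 263
263: greatest Fibonacci not exceeding it is 233, leaving 30
30: greatest Fibonacci not exceeding it is 21, leaving 9
9: greatest Fibonacci not exceeding it is 8, leaving 1
1: greatest Fibonacci not exceeding it is 1, leaving 0
So 2470 = 1597 + 610 + 233 + 21 + 8 + 1, with no two terms consecutive in the sequence.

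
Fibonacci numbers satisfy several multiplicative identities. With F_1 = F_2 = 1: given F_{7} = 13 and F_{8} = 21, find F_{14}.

By the doubling identity F_{2k} = F_k(2F_{k+1} − F_k): F_{14} = 13·(2·21 − 13) = 13·29 = 377.

377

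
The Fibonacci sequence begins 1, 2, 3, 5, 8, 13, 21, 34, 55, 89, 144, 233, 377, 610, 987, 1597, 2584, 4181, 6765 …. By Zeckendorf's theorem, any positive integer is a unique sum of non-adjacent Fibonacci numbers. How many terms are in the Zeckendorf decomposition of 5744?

Greedily peel off the largest Fibonacci term at each step:
take 4181 (≤ 5744); 5744 − 4181 = 1563
take 987 (≤ 1563); 1563 − 987 = 576
take 377 (≤ 576); 576 − 377 = 199
take 144 (≤ 199); 199 − 144 = 55
take 55 (≤ 55); 55 − 55 = 0
5744 = 4181 + 987 + 377 + 144 + 55, which has 5 terms.

5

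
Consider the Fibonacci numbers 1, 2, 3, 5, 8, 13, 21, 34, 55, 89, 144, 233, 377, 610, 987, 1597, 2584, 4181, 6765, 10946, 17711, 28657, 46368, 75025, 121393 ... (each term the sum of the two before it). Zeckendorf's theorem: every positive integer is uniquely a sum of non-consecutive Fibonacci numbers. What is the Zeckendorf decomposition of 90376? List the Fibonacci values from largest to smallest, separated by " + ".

75025 + 10946 + 4181 + 144 + 55 + 21 + 3 + 1

Repeatedly subtract the largest Fibonacci number that fits:
take 75025 (≤ 90376); 90376 − 75025 = 15351
take 10946 (≤ 15351); 15351 − 10946 = 4405
take 4181 (≤ 4405); 4405 − 4181 = 224
take 144 (≤ 224); 224 − 144 = 80
take 55 (≤ 80); 80 − 55 = 25
take 21 (≤ 25); 25 − 21 = 4
take 3 (≤ 4); 4 − 3 = 1
take 1 (≤ 1); 1 − 1 = 0
So 90376 = 75025 + 10946 + 4181 + 144 + 55 + 21 + 3 + 1, with no two terms consecutive in the sequence.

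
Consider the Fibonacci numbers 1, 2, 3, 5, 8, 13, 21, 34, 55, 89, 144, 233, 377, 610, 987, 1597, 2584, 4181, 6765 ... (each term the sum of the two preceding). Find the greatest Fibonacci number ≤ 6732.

4181 ≤ 6732 < 6765, so the largest Fibonacci number not exceeding 6732 is 4181.

4181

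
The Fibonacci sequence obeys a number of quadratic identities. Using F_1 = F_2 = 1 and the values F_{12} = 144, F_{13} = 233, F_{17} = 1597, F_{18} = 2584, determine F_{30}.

832040

By the addition formula F_{m+n} = F_m F_{n+1} + F_{m−1} F_n with m=13, n=17: F_{30} = 233·2584 + 144·1597 = 602072 + 229968 = 832040.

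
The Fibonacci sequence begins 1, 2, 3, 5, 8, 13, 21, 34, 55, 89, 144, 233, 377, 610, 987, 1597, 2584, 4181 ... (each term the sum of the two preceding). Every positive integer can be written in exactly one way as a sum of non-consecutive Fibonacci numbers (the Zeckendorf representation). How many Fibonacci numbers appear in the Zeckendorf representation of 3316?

7

Greedily peel off the largest Fibonacci term at each step:
take 2584 (≤ 3316); 3316 − 2584 = 732
take 610 (≤ 732); 732 − 610 = 122
take 89 (≤ 122); 122 − 89 = 33
take 21 (≤ 33); 33 − 21 = 12
take 8 (≤ 12); 12 − 8 = 4
take 3 (≤ 4); 4 − 3 = 1
take 1 (≤ 1); 1 − 1 = 0
3316 = 2584 + 610 + 89 + 21 + 8 + 3 + 1, which has 7 terms.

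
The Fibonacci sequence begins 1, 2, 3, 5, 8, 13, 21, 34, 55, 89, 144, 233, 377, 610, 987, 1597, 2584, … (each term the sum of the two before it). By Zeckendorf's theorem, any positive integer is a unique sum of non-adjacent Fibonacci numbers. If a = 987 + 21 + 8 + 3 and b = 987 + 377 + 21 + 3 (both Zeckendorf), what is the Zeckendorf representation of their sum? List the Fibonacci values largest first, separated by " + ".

The two numbers are 1019 and 1388, so their sum is 2407.
Greedy algorithm:
2407: greatest Fibonacci not exceeding it is 1597, leaving 810
810: greatest Fibonacci not exceeding it is 610, leaving 200
200: greatest Fibonacci not exceeding it is 144, leaving 56
56: greatest Fibonacci not exceeding it is 55, leaving 1
1: greatest Fibonacci not exceeding it is 1, leaving 0

1597 + 610 + 144 + 55 + 1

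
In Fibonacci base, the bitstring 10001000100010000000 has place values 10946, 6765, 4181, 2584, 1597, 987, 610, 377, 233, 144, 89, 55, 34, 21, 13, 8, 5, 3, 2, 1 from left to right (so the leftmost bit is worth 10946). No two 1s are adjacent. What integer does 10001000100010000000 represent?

Summing the place values of the 1 bits: 10946 + 1597 + 233 + 34 = 12810.

12810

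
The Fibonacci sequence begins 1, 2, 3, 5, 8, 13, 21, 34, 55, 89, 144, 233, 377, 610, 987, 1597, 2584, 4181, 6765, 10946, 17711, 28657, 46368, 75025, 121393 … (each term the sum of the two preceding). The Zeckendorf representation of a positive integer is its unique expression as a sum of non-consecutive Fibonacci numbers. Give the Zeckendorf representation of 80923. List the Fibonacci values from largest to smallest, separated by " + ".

75025 + 4181 + 1597 + 89 + 21 + 8 + 2

largest Fibonacci ≤ 80923 is 75025; 80923 − 75025 = 5898
largest Fibonacci ≤ 5898 is 4181; 5898 − 4181 = 1717
largest Fibonacci ≤ 1717 is 1597; 1717 − 1597 = 120
largest Fibonacci ≤ 120 is 89; 120 − 89 = 31
largest Fibonacci ≤ 31 is 21; 31 − 21 = 10
largest Fibonacci ≤ 10 is 8; 10 − 8 = 2
largest Fibonacci ≤ 2 is 2; 2 − 2 = 0
So 80923 = 75025 + 4181 + 1597 + 89 + 21 + 8 + 2, with no two terms consecutive in the sequence.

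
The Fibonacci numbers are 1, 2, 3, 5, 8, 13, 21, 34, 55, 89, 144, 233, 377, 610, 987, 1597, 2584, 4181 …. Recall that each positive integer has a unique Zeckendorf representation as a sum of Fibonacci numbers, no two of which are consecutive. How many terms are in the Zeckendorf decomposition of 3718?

4

Greedy algorithm:
3718 − 2584 = 1134
1134 − 987 = 147
147 − 144 = 3
3 − 3 = 0
3718 = 2584 + 987 + 144 + 3, which has 4 terms.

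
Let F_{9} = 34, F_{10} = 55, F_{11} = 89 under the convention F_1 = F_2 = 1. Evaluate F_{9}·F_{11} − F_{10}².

34·89 − 55² = 3026 − 3025 = 1. (Cassini's identity: F_{k−1}F_{k+1} − F_k² = (−1)^k.)

1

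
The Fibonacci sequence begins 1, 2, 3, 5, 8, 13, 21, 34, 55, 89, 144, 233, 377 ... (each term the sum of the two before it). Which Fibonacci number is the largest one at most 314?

233

233 ≤ 314 < 377, so the largest Fibonacci number not exceeding 314 is 233.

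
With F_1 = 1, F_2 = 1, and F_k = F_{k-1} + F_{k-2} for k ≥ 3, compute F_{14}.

377

Iterating the recurrence up to F_{6} = 8 and F_{5} = 5:
F_{7} = F_{6} + F_{5} = 8 + 5 = 13
F_{8} = F_{7} + F_{6} = 13 + 8 = 21
F_{9} = F_{8} + F_{7} = 21 + 13 = 34
F_{10} = F_{9} + F_{8} = 34 + 21 = 55
F_{11} = F_{10} + F_{9} = 55 + 34 = 89
F_{12} = F_{11} + F_{10} = 89 + 55 = 144
F_{13} = F_{12} + F_{11} = 144 + 89 = 233
F_{14} = F_{13} + F_{12} = 233 + 144 = 377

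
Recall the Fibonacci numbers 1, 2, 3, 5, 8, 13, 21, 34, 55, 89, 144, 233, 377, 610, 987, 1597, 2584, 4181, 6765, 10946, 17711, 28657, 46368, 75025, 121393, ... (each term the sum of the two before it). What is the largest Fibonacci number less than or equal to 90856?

75025 ≤ 90856 < 121393, so the largest Fibonacci number not exceeding 90856 is 75025.

75025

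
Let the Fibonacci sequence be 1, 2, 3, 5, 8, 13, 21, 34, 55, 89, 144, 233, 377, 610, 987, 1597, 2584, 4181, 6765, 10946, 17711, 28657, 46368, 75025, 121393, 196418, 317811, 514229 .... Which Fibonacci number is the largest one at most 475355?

317811

317811 ≤ 475355 < 514229, so the largest Fibonacci number not exceeding 475355 is 317811.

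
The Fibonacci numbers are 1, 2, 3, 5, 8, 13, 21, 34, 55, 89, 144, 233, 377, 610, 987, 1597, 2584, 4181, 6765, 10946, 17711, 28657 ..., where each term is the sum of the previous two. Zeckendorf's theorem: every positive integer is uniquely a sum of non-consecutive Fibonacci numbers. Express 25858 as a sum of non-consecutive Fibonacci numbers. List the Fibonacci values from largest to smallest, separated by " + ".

17711 + 6765 + 987 + 377 + 13 + 5

Repeatedly subtract the largest Fibonacci number that fits:
take 17711 (≤ 25858); 25858 − 17711 = 8147
take 6765 (≤ 8147); 8147 − 6765 = 1382
take 987 (≤ 1382); 1382 − 987 = 395
take 377 (≤ 395); 395 − 377 = 18
take 13 (≤ 18); 18 − 13 = 5
take 5 (≤ 5); 5 − 5 = 0
So 25858 = 17711 + 6765 + 987 + 377 + 13 + 5, with no two terms consecutive in the sequence.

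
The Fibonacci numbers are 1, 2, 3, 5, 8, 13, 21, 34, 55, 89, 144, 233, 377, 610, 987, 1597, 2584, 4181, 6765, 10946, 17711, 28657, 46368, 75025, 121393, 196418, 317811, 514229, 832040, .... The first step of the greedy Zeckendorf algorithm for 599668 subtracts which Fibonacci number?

514229

514229 ≤ 599668 < 832040, so the largest Fibonacci number not exceeding 599668 is 514229.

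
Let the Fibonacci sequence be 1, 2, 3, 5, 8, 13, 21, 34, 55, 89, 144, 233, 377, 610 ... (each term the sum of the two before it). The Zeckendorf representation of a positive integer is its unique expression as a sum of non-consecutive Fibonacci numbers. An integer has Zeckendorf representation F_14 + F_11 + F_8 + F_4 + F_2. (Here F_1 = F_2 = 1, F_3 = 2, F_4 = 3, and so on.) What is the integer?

491

F_14 + F_11 + F_8 + F_4 + F_2 = 377 + 89 + 21 + 3 + 1 = 491.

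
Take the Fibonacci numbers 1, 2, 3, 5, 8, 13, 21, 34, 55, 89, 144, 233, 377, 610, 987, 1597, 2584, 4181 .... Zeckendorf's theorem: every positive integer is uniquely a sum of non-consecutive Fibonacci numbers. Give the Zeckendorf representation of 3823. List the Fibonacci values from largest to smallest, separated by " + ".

2584 + 987 + 233 + 13 + 5 + 1

3823 − 2584 = 1239
1239 − 987 = 252
252 − 233 = 19
19 − 13 = 6
6 − 5 = 1
1 − 1 = 0
So 3823 = 2584 + 987 + 233 + 13 + 5 + 1, with no two terms consecutive in the sequence.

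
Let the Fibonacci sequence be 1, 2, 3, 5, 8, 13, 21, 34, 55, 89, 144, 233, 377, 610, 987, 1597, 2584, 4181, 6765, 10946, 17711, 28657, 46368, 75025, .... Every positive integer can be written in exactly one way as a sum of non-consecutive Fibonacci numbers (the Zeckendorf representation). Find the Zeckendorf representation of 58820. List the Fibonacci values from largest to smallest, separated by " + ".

46368 + 10946 + 987 + 377 + 89 + 34 + 13 + 5 + 1

Greedily peel off the largest Fibonacci term at each step:
58820: greatest Fibonacci not exceeding it is 46368, leaving 12452
12452: greatest Fibonacci not exceeding it is 10946, leaving 1506
1506: greatest Fibonacci not exceeding it is 987, leaving 519
519: greatest Fibonacci not exceeding it is 377, leaving 142
142: greatest Fibonacci not exceeding it is 89, leaving 53
53: greatest Fibonacci not exceeding it is 34, leaving 19
19: greatest Fibonacci not exceeding it is 13, leaving 6
6: greatest Fibonacci not exceeding it is 5, leaving 1
1: greatest Fibonacci not exceeding it is 1, leaving 0
So 58820 = 46368 + 10946 + 987 + 377 + 89 + 34 + 13 + 5 + 1, with no two terms consecutive in the sequence.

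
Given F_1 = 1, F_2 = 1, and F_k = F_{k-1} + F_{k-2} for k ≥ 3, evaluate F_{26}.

Iterating the recurrence up to F_{20} = 6765 and F_{19} = 4181:
F_{21} = F_{20} + F_{19} = 6765 + 4181 = 10946
F_{22} = F_{21} + F_{20} = 10946 + 6765 = 17711
F_{23} = F_{22} + F_{21} = 17711 + 10946 = 28657
F_{24} = F_{23} + F_{22} = 28657 + 17711 = 46368
F_{25} = F_{24} + F_{23} = 46368 + 28657 = 75025
F_{26} = F_{25} + F_{24} = 75025 + 46368 = 121393

121393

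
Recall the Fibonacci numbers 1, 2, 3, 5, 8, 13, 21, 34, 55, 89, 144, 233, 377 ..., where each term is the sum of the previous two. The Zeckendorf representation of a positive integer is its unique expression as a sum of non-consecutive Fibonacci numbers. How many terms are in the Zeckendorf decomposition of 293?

3

subtract 233 from 293: 60 remains
subtract 55 from 60: 5 remains
subtract 5 from 5: 0 remains
293 = 233 + 55 + 5, which has 3 terms.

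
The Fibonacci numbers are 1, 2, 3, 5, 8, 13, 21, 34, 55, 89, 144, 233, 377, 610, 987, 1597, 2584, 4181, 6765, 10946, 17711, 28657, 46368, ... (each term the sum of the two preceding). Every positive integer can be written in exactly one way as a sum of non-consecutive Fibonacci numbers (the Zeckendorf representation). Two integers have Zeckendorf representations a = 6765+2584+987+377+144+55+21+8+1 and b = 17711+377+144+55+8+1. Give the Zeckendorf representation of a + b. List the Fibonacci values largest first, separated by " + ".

28657 + 377 + 144 + 55 + 5

The two numbers are 10942 and 18296, so their sum is 29238.
Greedily peel off the largest Fibonacci term at each step:
take 28657 (≤ 29238); 29238 − 28657 = 581
take 377 (≤ 581); 581 − 377 = 204
take 144 (≤ 204); 204 − 144 = 60
take 55 (≤ 60); 60 − 55 = 5
take 5 (≤ 5); 5 − 5 = 0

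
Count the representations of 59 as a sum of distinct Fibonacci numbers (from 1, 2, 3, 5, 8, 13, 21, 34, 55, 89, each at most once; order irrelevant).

3

Starting from the Zeckendorf form and repeatedly splitting a term F_k into F_{k−1} + F_{k−2} (when neither is already used) reaches every representation.
59 = 55+3+1 = 34+21+3+1 = 34+13+8+3+1 — 3 representations.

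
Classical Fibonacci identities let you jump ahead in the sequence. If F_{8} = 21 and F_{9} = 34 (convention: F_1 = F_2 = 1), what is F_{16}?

987

By the doubling identity F_{2k} = F_k(2F_{k+1} − F_k): F_{16} = 21·(2·34 − 21) = 21·47 = 987.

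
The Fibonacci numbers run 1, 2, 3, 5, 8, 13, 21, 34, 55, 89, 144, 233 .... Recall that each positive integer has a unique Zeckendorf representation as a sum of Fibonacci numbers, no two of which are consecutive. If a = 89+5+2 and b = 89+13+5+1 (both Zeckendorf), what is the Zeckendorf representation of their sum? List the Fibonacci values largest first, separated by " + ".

The two numbers are 96 and 108, so their sum is 204.
Repeatedly subtract the largest Fibonacci number that fits:
144 ≤ 204 < 233, so take 144; remainder 60
55 ≤ 60 < 89, so take 55; remainder 5
5 ≤ 5 < 8, so take 5; remainder 0

144 + 55 + 5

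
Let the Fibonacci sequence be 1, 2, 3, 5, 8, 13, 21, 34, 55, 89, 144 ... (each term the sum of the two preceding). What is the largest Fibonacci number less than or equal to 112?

89

89 ≤ 112 < 144, so the largest Fibonacci number not exceeding 112 is 89.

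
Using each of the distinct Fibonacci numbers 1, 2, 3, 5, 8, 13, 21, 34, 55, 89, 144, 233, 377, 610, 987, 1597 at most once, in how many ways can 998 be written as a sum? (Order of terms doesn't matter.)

16

Starting from the Zeckendorf form and repeatedly splitting a term F_k into F_{k−1} + F_{k−2} (when neither is already used) reaches every representation.
998 = 987+8+3 = 987+8+2+1 = 610+377+8+3 = 987+5+3+2+1 = 610+377+8+2+1 = … (11 more), for 16 in all.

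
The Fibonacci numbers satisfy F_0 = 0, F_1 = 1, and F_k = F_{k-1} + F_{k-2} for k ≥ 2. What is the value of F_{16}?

987

Iterating the recurrence up to F_{10} = 55 and F_{9} = 34:
F_{11} = F_{10} + F_{9} = 55 + 34 = 89
F_{12} = F_{11} + F_{10} = 89 + 55 = 144
F_{13} = F_{12} + F_{11} = 144 + 89 = 233
F_{14} = F_{13} + F_{12} = 233 + 144 = 377
F_{15} = F_{14} + F_{13} = 377 + 233 = 610
F_{16} = F_{15} + F_{14} = 610 + 377 = 987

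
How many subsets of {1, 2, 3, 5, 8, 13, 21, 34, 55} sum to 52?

Each representation comes from the Zeckendorf form by replacing some F_k with F_{k−1} + F_{k−2} where possible.
52 = 34+13+5 = 34+13+3+2 = 34+8+5+3+2 = … (1 more), for 4 in all.

4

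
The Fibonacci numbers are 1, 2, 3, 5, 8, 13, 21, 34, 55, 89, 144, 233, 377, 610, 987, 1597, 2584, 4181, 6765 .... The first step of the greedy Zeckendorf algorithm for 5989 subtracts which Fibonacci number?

4181

4181 ≤ 5989 < 6765, so the largest Fibonacci number not exceeding 5989 is 4181.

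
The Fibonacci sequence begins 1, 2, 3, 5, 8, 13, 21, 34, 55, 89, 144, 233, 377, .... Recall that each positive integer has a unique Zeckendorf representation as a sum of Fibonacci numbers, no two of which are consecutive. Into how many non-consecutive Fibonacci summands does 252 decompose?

Repeatedly subtract the largest Fibonacci number that fits:
largest Fibonacci ≤ 252 is 233; 252 − 233 = 19
largest Fibonacci ≤ 19 is 13; 19 − 13 = 6
largest Fibonacci ≤ 6 is 5; 6 − 5 = 1
largest Fibonacci ≤ 1 is 1; 1 − 1 = 0
252 = 233 + 13 + 5 + 1, which has 4 terms.

4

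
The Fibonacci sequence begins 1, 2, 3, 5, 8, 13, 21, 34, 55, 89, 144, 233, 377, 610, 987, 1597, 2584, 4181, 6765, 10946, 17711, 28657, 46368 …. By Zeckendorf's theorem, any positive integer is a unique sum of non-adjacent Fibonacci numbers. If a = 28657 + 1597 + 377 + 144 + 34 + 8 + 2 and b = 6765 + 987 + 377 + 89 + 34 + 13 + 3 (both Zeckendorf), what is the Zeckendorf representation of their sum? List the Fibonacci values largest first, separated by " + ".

28657 + 6765 + 2584 + 987 + 89 + 5

The two numbers are 30819 and 8268, so their sum is 39087.
Greedily peel off the largest Fibonacci term at each step:
28657 ≤ 39087 < 46368, so take 28657; remainder 10430
6765 ≤ 10430 < 10946, so take 6765; remainder 3665
2584 ≤ 3665 < 4181, so take 2584; remainder 1081
987 ≤ 1081 < 1597, so take 987; remainder 94
89 ≤ 94 < 144, so take 89; remainder 5
5 ≤ 5 < 8, so take 5; remainder 0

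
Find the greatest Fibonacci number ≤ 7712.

6765 ≤ 7712 < 10946, so the largest Fibonacci number not exceeding 7712 is 6765.

6765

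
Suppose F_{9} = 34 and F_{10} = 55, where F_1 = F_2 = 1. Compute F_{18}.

By the doubling identity F_{2k} = F_k(2F_{k+1} − F_k): F_{18} = 34·(2·55 − 34) = 34·76 = 2584.

2584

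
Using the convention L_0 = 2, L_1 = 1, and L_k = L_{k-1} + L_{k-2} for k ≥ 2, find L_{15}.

Iterating the recurrence up to L_{7} = 29 and L_{6} = 18:
L_{8} = L_{7} + L_{6} = 29 + 18 = 47
L_{9} = L_{8} + L_{7} = 47 + 29 = 76
L_{10} = L_{9} + L_{8} = 76 + 47 = 123
L_{11} = L_{10} + L_{9} = 123 + 76 = 199
L_{12} = L_{11} + L_{10} = 199 + 123 = 322
L_{13} = L_{12} + L_{11} = 322 + 199 = 521
L_{14} = L_{13} + L_{12} = 521 + 322 = 843
L_{15} = L_{14} + L_{13} = 843 + 521 = 1364

1364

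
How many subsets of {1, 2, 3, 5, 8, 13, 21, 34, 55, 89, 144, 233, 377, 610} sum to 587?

15

587 = 377+144+55+8+3 = 377+144+55+8+2+1 = 377+144+34+21+8+3 = 377+144+55+5+3+2+1 = … (11 more), for 15 in all.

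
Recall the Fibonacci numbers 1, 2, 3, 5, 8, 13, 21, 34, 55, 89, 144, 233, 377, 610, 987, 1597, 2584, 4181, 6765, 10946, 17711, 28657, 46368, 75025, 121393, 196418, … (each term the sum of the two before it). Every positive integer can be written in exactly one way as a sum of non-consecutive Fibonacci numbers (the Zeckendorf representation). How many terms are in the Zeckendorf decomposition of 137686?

7

Greedy algorithm:
137686 − 121393 = 16293
16293 − 10946 = 5347
5347 − 4181 = 1166
1166 − 987 = 179
179 − 144 = 35
35 − 34 = 1
1 − 1 = 0
137686 = 121393 + 10946 + 4181 + 987 + 144 + 34 + 1, which has 7 terms.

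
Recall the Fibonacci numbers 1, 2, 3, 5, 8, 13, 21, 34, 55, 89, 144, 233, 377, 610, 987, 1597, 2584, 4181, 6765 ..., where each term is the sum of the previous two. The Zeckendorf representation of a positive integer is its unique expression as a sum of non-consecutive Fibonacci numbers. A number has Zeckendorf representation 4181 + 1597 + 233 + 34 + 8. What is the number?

4181 + 1597 + 233 + 34 + 8 = 6053.

6053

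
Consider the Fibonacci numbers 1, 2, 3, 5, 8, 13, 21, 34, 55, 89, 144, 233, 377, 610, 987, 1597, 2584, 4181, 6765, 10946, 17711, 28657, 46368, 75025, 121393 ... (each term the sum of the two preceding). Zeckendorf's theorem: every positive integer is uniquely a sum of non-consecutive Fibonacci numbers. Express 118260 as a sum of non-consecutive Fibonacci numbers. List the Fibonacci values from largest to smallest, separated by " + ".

118260: greatest Fibonacci not exceeding it is 75025, leaving 43235
43235: greatest Fibonacci not exceeding it is 28657, leaving 14578
14578: greatest Fibonacci not exceeding it is 10946, leaving 3632
3632: greatest Fibonacci not exceeding it is 2584, leaving 1048
1048: greatest Fibonacci not exceeding it is 987, leaving 61
61: greatest Fibonacci not exceeding it is 55, leaving 6
6: greatest Fibonacci not exceeding it is 5, leaving 1
1: greatest Fibonacci not exceeding it is 1, leaving 0
So 118260 = 75025 + 28657 + 10946 + 2584 + 987 + 55 + 5 + 1, with no two terms consecutive in the sequence.

75025 + 28657 + 10946 + 2584 + 987 + 55 + 5 + 1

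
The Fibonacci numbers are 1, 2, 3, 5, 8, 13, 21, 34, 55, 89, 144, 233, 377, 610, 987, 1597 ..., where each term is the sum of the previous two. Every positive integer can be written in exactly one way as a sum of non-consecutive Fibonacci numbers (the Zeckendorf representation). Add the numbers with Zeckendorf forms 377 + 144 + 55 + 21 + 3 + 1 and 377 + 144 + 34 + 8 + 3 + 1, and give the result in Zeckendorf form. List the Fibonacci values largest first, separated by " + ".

987 + 144 + 34 + 3

The two numbers are 601 and 567, so their sum is 1168.
take 987 (≤ 1168); 1168 − 987 = 181
take 144 (≤ 181); 181 − 144 = 37
take 34 (≤ 37); 37 − 34 = 3
take 3 (≤ 3); 3 − 3 = 0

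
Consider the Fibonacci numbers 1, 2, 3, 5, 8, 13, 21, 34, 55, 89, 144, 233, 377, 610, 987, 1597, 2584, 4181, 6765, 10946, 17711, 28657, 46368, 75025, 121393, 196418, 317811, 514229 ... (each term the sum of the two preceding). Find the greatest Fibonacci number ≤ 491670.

317811 ≤ 491670 < 514229, so the largest Fibonacci number not exceeding 491670 is 317811.

317811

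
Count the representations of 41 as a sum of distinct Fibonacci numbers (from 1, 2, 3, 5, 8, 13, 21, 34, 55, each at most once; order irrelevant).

2

Starting from the Zeckendorf form and repeatedly splitting a term F_k into F_{k−1} + F_{k−2} (when neither is already used) reaches every representation.
41 = 34+5+2 = 21+13+5+2 — 2 representations.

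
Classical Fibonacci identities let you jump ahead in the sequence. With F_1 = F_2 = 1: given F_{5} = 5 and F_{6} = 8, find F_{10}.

By the doubling identity F_{2k} = F_k(2F_{k+1} − F_k): F_{10} = 5·(2·8 − 5) = 5·11 = 55.

55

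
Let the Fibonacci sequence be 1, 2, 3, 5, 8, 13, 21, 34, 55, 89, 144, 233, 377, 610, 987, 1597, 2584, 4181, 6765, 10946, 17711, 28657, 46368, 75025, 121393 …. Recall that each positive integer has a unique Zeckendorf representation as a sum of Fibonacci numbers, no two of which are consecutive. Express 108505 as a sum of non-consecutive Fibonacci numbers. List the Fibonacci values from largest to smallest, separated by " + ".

Repeatedly subtract the largest Fibonacci number that fits:
largest Fibonacci ≤ 108505 is 75025; 108505 − 75025 = 33480
largest Fibonacci ≤ 33480 is 28657; 33480 − 28657 = 4823
largest Fibonacci ≤ 4823 is 4181; 4823 − 4181 = 642
largest Fibonacci ≤ 642 is 610; 642 − 610 = 32
largest Fibonacci ≤ 32 is 21; 32 − 21 = 11
largest Fibonacci ≤ 11 is 8; 11 − 8 = 3
largest Fibonacci ≤ 3 is 3; 3 − 3 = 0
So 108505 = 75025 + 28657 + 4181 + 610 + 21 + 8 + 3, with no two terms consecutive in the sequence.

75025 + 28657 + 4181 + 610 + 21 + 8 + 3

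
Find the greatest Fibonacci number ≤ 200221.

196418

196418 ≤ 200221 < 317811, so the largest Fibonacci number not exceeding 200221 is 196418.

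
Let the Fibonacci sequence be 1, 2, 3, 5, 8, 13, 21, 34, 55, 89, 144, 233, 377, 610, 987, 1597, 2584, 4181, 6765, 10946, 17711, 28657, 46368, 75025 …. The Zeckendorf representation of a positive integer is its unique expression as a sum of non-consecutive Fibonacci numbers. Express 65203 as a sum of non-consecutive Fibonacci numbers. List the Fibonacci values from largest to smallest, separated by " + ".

Greedily peel off the largest Fibonacci term at each step:
largest Fibonacci ≤ 65203 is 46368; 65203 − 46368 = 18835
largest Fibonacci ≤ 18835 is 17711; 18835 − 17711 = 1124
largest Fibonacci ≤ 1124 is 987; 1124 − 987 = 137
largest Fibonacci ≤ 137 is 89; 137 − 89 = 48
largest Fibonacci ≤ 48 is 34; 48 − 34 = 14
largest Fibonacci ≤ 14 is 13; 14 − 13 = 1
largest Fibonacci ≤ 1 is 1; 1 − 1 = 0
So 65203 = 46368 + 17711 + 987 + 89 + 34 + 13 + 1, with no two terms consecutive in the sequence.

46368 + 17711 + 987 + 89 + 34 + 13 + 1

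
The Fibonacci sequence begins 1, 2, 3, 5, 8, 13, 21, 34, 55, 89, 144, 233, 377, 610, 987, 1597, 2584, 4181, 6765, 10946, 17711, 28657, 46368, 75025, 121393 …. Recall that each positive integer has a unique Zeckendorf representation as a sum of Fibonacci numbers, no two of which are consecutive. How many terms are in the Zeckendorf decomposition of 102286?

102286: greatest Fibonacci not exceeding it is 75025, leaving 27261
27261: greatest Fibonacci not exceeding it is 17711, leaving 9550
9550: greatest Fibonacci not exceeding it is 6765, leaving 2785
2785: greatest Fibonacci not exceeding it is 2584, leaving 201
201: greatest Fibonacci not exceeding it is 144, leaving 57
57: greatest Fibonacci not exceeding it is 55, leaving 2
2: greatest Fibonacci not exceeding it is 2, leaving 0
102286 = 75025 + 17711 + 6765 + 2584 + 144 + 55 + 2, which has 7 terms.

7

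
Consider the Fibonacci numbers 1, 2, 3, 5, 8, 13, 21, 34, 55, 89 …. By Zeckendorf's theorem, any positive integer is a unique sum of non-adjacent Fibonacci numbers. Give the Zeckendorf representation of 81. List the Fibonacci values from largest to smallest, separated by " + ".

55 + 21 + 5

55 ≤ 81 < 89, so take 55; remainder 26
21 ≤ 26 < 34, so take 21; remainder 5
5 ≤ 5 < 8, so take 5; remainder 0
So 81 = 55 + 21 + 5, with no two terms consecutive in the sequence.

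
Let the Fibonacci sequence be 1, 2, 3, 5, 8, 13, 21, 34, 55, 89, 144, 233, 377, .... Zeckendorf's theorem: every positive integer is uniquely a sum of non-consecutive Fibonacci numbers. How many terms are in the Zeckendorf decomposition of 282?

4

Repeatedly subtract the largest Fibonacci number that fits:
take 233 (≤ 282); 282 − 233 = 49
take 34 (≤ 49); 49 − 34 = 15
take 13 (≤ 15); 15 − 13 = 2
take 2 (≤ 2); 2 − 2 = 0
282 = 233 + 34 + 13 + 2, which has 4 terms.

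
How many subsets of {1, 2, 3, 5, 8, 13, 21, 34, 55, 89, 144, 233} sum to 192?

Each representation comes from the Zeckendorf form by replacing some F_k with F_{k−1} + F_{k−2} where possible.
192 = 144+34+13+1 = 144+34+8+5+1 = 89+55+34+13+1 = 144+34+8+3+2+1 = … (6 more), for 10 in all.

10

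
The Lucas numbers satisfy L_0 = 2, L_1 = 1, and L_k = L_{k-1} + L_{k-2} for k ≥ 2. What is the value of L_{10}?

Iterating the recurrence up to L_{4} = 7 and L_{3} = 4:
L_{5} = L_{4} + L_{3} = 7 + 4 = 11
L_{6} = L_{5} + L_{4} = 11 + 7 = 18
L_{7} = L_{6} + L_{5} = 18 + 11 = 29
L_{8} = L_{7} + L_{6} = 29 + 18 = 47
L_{9} = L_{8} + L_{7} = 47 + 29 = 76
L_{10} = L_{9} + L_{8} = 76 + 47 = 123

123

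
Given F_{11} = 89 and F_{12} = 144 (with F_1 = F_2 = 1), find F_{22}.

17711

By the doubling identity F_{2k} = F_k(2F_{k+1} − F_k): F_{22} = 89·(2·144 − 89) = 89·199 = 17711.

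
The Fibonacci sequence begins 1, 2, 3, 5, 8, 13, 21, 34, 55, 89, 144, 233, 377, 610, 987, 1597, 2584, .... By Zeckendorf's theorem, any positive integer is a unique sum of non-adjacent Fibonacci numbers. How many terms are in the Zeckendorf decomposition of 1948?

Repeatedly subtract the largest Fibonacci number that fits:
1948: greatest Fibonacci not exceeding it is 1597, leaving 351
351: greatest Fibonacci not exceeding it is 233, leaving 118
118: greatest Fibonacci not exceeding it is 89, leaving 29
29: greatest Fibonacci not exceeding it is 21, leaving 8
8: greatest Fibonacci not exceeding it is 8, leaving 0
1948 = 1597 + 233 + 89 + 21 + 8, which has 5 terms.

5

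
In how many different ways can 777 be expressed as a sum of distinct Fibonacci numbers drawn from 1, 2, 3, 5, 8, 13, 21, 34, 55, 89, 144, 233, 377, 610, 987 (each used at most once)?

Each representation comes from the Zeckendorf form by replacing some F_k with F_{k−1} + F_{k−2} where possible.
777 = 610+144+21+2 = 610+144+13+8+2 = 610+89+55+21+2 = 377+233+144+21+2 = … (12 more), for 16 in all.

16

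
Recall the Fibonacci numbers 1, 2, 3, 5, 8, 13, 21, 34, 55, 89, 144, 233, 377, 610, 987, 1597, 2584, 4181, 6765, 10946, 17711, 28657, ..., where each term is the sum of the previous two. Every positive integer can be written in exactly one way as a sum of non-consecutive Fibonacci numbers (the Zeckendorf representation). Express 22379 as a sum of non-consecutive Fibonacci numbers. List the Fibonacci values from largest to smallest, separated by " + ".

17711 + 4181 + 377 + 89 + 21

Repeatedly subtract the largest Fibonacci number that fits:
largest Fibonacci ≤ 22379 is 17711; 22379 − 17711 = 4668
largest Fibonacci ≤ 4668 is 4181; 4668 − 4181 = 487
largest Fibonacci ≤ 487 is 377; 487 − 377 = 110
largest Fibonacci ≤ 110 is 89; 110 − 89 = 21
largest Fibonacci ≤ 21 is 21; 21 − 21 = 0
So 22379 = 17711 + 4181 + 377 + 89 + 21, with no two terms consecutive in the sequence.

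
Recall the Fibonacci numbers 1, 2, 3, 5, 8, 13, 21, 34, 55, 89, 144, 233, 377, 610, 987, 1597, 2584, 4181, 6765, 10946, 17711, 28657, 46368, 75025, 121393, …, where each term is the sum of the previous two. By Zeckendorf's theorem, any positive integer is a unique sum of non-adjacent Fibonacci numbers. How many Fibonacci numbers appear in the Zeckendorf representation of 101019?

take 75025 (≤ 101019); 101019 − 75025 = 25994
take 17711 (≤ 25994); 25994 − 17711 = 8283
take 6765 (≤ 8283); 8283 − 6765 = 1518
take 987 (≤ 1518); 1518 − 987 = 531
take 377 (≤ 531); 531 − 377 = 154
take 144 (≤ 154); 154 − 144 = 10
take 8 (≤ 10); 10 − 8 = 2
take 2 (≤ 2); 2 − 2 = 0
101019 = 75025 + 17711 + 6765 + 987 + 377 + 144 + 8 + 2, which has 8 terms.

8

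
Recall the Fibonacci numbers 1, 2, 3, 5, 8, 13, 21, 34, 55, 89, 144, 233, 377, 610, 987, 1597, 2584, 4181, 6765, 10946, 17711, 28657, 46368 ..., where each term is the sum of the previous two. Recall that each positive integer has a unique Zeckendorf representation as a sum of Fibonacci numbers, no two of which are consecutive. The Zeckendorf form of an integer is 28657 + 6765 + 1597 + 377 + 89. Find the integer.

37485

28657 + 6765 + 1597 + 377 + 89 = 37485.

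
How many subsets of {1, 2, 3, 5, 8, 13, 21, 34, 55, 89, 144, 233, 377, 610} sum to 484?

Each representation comes from the Zeckendorf form by replacing some F_k with F_{k−1} + F_{k−2} where possible.
484 = 377+89+13+5 = 377+89+13+3+2 = 377+55+34+13+5 = 233+144+89+13+5 = … (10 more), for 14 in all.

14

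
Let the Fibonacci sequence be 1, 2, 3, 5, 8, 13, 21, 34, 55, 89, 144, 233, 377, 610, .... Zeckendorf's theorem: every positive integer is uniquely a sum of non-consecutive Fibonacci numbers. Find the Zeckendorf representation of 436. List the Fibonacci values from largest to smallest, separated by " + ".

436 − 377 = 59
59 − 55 = 4
4 − 3 = 1
1 − 1 = 0
So 436 = 377 + 55 + 3 + 1, with no two terms consecutive in the sequence.

377 + 55 + 3 + 1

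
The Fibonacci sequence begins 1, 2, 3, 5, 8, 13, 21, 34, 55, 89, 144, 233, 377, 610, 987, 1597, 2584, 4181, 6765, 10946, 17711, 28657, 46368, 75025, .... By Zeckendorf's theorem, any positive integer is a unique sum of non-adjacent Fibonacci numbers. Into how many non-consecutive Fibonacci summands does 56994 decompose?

46368 ≤ 56994 < 75025, so take 46368; remainder 10626
6765 ≤ 10626 < 10946, so take 6765; remainder 3861
2584 ≤ 3861 < 4181, so take 2584; remainder 1277
987 ≤ 1277 < 1597, so take 987; remainder 290
233 ≤ 290 < 377, so take 233; remainder 57
55 ≤ 57 < 89, so take 55; remainder 2
2 ≤ 2 < 3, so take 2; remainder 0
56994 = 46368 + 6765 + 2584 + 987 + 233 + 55 + 2, which has 7 terms.

7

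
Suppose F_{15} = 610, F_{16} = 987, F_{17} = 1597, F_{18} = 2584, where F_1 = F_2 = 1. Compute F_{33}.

By the addition formula F_{m+n} = F_m F_{n+1} + F_{m−1} F_n with m=18, n=15: F_{33} = 2584·987 + 1597·610 = 2550408 + 974170 = 3524578.

3524578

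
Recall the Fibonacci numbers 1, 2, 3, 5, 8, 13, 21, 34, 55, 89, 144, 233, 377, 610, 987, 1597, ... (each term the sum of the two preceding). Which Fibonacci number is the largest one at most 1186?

987

987 ≤ 1186 < 1597, so the largest Fibonacci number not exceeding 1186 is 987.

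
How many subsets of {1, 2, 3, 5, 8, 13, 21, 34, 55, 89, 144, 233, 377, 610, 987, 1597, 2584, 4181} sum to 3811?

Starting from the Zeckendorf form and repeatedly splitting a term F_k into F_{k−1} + F_{k−2} (when neither is already used) reaches every representation.
3811 = 2584+987+233+5+2 = 2584+987+144+89+5+2 = 2584+610+377+233+5+2 = 2584+987+144+55+34+5+2 = 2584+610+377+144+89+5+2 = … (7 more), for 12 in all.

12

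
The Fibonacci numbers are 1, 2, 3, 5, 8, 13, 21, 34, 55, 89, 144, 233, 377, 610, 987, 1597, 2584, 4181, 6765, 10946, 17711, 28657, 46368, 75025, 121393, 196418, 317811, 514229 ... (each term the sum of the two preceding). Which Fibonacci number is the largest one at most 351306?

317811 ≤ 351306 < 514229, so the largest Fibonacci number not exceeding 351306 is 317811.

317811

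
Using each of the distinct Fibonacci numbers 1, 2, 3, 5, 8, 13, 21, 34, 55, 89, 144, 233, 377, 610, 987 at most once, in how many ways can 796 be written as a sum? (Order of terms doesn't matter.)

24

Starting from the Zeckendorf form and repeatedly splitting a term F_k into F_{k−1} + F_{k−2} (when neither is already used) reaches every representation.
796 = 610+144+34+8 = 610+144+34+5+3 = 610+144+21+13+8 = … (21 more), for 24 in all.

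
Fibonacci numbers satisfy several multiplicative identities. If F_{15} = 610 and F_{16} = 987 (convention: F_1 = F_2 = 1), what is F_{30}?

832040

By the doubling identity F_{2k} = F_k(2F_{k+1} − F_k): F_{30} = 610·(2·987 − 610) = 610·1364 = 832040.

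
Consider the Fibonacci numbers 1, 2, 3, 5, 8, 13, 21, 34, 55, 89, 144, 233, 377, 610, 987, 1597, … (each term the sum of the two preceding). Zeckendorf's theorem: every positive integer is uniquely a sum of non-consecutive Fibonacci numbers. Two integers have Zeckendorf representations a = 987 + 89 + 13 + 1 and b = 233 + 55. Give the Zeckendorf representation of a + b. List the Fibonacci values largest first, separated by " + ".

987 + 377 + 13 + 1

The two numbers are 1090 and 288, so their sum is 1378.
Repeatedly subtract the largest Fibonacci number that fits:
1378: greatest Fibonacci not exceeding it is 987, leaving 391
391: greatest Fibonacci not exceeding it is 377, leaving 14
14: greatest Fibonacci not exceeding it is 13, leaving 1
1: greatest Fibonacci not exceeding it is 1, leaving 0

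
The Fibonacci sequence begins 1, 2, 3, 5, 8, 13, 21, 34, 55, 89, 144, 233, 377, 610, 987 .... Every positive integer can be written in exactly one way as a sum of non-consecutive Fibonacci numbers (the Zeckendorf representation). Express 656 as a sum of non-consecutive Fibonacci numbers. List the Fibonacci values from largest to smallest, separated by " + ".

Greedily peel off the largest Fibonacci term at each step:
largest Fibonacci ≤ 656 is 610; 656 − 610 = 46
largest Fibonacci ≤ 46 is 34; 46 − 34 = 12
largest Fibonacci ≤ 12 is 8; 12 − 8 = 4
largest Fibonacci ≤ 4 is 3; 4 − 3 = 1
largest Fibonacci ≤ 1 is 1; 1 − 1 = 0
So 656 = 610 + 34 + 8 + 3 + 1, with no two terms consecutive in the sequence.

610 + 34 + 8 + 3 + 1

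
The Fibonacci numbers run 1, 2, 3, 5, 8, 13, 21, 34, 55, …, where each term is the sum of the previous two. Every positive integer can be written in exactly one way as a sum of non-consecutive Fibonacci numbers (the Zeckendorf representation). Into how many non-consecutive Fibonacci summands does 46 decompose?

34 ≤ 46 < 55, so take 34; remainder 12
8 ≤ 12 < 13, so take 8; remainder 4
3 ≤ 4 < 5, so take 3; remainder 1
1 ≤ 1 < 2, so take 1; remainder 0
46 = 34 + 8 + 3 + 1, which has 4 terms.

4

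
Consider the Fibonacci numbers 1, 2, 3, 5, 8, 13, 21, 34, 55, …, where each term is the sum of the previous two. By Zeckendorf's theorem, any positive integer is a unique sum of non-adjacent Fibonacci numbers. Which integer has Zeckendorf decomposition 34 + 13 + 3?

50

34 + 13 + 3 = 50.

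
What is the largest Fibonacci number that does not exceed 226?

144 ≤ 226 < 233, so the largest Fibonacci number not exceeding 226 is 144.

144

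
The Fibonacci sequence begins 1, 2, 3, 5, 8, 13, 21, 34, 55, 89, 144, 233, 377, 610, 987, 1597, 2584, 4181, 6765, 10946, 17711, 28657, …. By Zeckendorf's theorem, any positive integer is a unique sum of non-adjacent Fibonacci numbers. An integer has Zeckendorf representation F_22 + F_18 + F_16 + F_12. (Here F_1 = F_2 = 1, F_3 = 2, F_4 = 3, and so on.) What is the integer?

F_22 + F_18 + F_16 + F_12 = 17711 + 2584 + 987 + 144 = 21426.

21426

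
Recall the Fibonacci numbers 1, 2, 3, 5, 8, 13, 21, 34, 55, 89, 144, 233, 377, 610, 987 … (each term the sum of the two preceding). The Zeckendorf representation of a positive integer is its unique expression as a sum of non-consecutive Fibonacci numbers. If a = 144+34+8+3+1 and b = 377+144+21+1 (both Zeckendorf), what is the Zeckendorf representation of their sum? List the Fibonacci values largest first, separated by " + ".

610 + 89 + 34

The two numbers are 190 and 543, so their sum is 733.
take 610 (≤ 733); 733 − 610 = 123
take 89 (≤ 123); 123 − 89 = 34
take 34 (≤ 34); 34 − 34 = 0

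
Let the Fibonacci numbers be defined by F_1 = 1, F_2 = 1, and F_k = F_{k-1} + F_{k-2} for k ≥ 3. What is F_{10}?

55

Iterating the recurrence up to F_{6} = 8 and F_{5} = 5:
F_{7} = F_{6} + F_{5} = 8 + 5 = 13
F_{8} = F_{7} + F_{6} = 13 + 8 = 21
F_{9} = F_{8} + F_{7} = 21 + 13 = 34
F_{10} = F_{9} + F_{8} = 34 + 21 = 55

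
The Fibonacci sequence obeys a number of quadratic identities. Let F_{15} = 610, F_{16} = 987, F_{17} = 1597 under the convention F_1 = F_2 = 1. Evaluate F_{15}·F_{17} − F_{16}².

610·1597 − 987² = 974170 − 974169 = 1. (Cassini's identity: F_{k−1}F_{k+1} − F_k² = (−1)^k.)

1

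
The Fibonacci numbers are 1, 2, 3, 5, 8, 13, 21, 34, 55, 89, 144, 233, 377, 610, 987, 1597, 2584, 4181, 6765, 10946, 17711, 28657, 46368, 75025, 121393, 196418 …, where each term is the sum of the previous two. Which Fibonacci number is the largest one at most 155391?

121393

121393 ≤ 155391 < 196418, so the largest Fibonacci number not exceeding 155391 is 121393.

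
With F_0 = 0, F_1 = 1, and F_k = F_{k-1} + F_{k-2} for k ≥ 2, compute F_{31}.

1346269

Iterating the recurrence up to F_{26} = 121393 and F_{25} = 75025:
F_{27} = F_{26} + F_{25} = 121393 + 75025 = 196418
F_{28} = F_{27} + F_{26} = 196418 + 121393 = 317811
F_{29} = F_{28} + F_{27} = 317811 + 196418 = 514229
F_{30} = F_{29} + F_{28} = 514229 + 317811 = 832040
F_{31} = F_{30} + F_{29} = 832040 + 514229 = 1346269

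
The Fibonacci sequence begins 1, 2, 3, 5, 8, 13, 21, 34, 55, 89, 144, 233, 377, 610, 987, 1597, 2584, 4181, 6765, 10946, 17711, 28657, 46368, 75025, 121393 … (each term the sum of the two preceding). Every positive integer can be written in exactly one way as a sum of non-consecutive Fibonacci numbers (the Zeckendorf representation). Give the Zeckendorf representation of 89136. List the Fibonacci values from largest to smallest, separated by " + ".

largest Fibonacci ≤ 89136 is 75025; 89136 − 75025 = 14111
largest Fibonacci ≤ 14111 is 10946; 14111 − 10946 = 3165
largest Fibonacci ≤ 3165 is 2584; 3165 − 2584 = 581
largest Fibonacci ≤ 581 is 377; 581 − 377 = 204
largest Fibonacci ≤ 204 is 144; 204 − 144 = 60
largest Fibonacci ≤ 60 is 55; 60 − 55 = 5
largest Fibonacci ≤ 5 is 5; 5 − 5 = 0
So 89136 = 75025 + 10946 + 2584 + 377 + 144 + 55 + 5, with no two terms consecutive in the sequence.

75025 + 10946 + 2584 + 377 + 144 + 55 + 5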